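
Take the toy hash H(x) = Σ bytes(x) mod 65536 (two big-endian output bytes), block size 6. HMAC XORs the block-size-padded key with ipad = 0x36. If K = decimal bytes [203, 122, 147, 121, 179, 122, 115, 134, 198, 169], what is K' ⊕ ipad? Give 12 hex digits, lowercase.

Key decimal bytes [203, 122, 147, 121, 179, 122, 115, 134, 198, 169] = cb 7a 93 79 b3 7a 73 86 c6 a9 is 10 bytes > B = 6, so hash it first: H(key) = 05 e6, then zero-pad to 6 bytes: K' = 05 e6 00 00 00 00.
XOR each byte with 0x36: 05⊕36=33, e6⊕36=d0, 00⊕36=36, 00⊕36=36, 00⊕36=36, 00⊕36=36.

33d036363636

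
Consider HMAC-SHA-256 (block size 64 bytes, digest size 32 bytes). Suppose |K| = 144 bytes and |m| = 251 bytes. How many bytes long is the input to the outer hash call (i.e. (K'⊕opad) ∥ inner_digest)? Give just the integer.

96

Key is 144 > 64 bytes, so it is hashed to 32 bytes then zero-padded to 64: |K'| = 64.
Outer input = (K'⊕opad) ∥ H(inner) → 64 + 32 = 96 bytes.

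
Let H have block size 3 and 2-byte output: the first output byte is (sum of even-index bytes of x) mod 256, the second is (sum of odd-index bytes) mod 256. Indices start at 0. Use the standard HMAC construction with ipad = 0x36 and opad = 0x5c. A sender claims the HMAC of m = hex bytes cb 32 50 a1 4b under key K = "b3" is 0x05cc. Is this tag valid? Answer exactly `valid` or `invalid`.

valid

Key "b3" = 62 33 is 2 bytes ≤ B = 3; zero-pad to 3 bytes: K' = 62 33 00.
K' ⊕ ipad = 54 05 36; K' ⊕ opad = 3e 6f 5c.
Inner hash: even-index sum = 349 mod 256 = 93; odd-index sum = 363 mod 256 = 107 → 5d 6b.
Outer hash (recomputed tag): even-index sum = 261 mod 256 = 5; odd-index sum = 204 mod 256 = 204 → 05 cc.
Recomputed tag = 05cc; claimed = 05cc → match.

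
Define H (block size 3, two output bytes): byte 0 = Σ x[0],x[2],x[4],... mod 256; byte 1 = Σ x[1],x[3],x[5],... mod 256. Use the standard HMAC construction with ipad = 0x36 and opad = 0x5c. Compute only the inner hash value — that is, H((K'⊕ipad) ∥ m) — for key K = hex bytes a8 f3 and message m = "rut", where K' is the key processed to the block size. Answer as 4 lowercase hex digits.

Key hex bytes a8 f3 is 2 bytes ≤ B = 3; zero-pad to 3 bytes: K' = a8 f3 00.
K' ⊕ ipad = 9e c5 36.
Inner input = 9e c5 36 ∥ 72 75 74.
Inner hash: even-index sum = 329 mod 256 = 73; odd-index sum = 427 mod 256 = 171 → 49 ab.

49ab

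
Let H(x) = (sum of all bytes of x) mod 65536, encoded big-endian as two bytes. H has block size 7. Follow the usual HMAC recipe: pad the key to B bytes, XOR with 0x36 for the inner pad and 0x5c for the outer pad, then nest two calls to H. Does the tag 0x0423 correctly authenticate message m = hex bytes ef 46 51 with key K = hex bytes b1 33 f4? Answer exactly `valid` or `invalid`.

valid

Key hex bytes b1 33 f4 is 3 bytes ≤ B = 7; zero-pad to 7 bytes: K' = b1 33 f4 00 00 00 00.
K' ⊕ ipad = 87 05 c2 36 36 36 36; K' ⊕ opad = ed 6f a8 5c 5c 5c 5c.
Inner hash: sum = 135+5+194+54+54+54+54+239+70+81 = 940 → 03 ac.
Outer hash (recomputed tag): sum = 237+111+168+92+92+92+92+3+172 = 1059 → 04 23.
Recomputed tag = 0423; claimed = 0423 → match.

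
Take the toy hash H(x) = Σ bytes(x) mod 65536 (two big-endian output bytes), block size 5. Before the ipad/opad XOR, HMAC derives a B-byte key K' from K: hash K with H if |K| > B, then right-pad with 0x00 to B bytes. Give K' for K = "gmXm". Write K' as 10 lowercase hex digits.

676d586d00

Key "gmXm" = 67 6d 58 6d is 4 bytes ≤ B = 5; zero-pad to 5 bytes: K' = 67 6d 58 6d 00.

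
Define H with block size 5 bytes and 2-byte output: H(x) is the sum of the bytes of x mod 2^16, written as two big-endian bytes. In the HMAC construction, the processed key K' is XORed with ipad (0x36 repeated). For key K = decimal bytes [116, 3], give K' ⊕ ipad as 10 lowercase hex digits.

4235363636

Key decimal bytes [116, 3] = 74 03 is 2 bytes ≤ B = 5; zero-pad to 5 bytes: K' = 74 03 00 00 00.
XOR each byte with 0x36: 74⊕36=42, 03⊕36=35, 00⊕36=36, 00⊕36=36, 00⊕36=36.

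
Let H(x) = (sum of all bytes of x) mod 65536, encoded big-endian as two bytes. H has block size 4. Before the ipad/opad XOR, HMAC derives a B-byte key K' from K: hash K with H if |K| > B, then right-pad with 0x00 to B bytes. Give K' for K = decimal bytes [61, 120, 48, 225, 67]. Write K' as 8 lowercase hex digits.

|K| = 5 > B = 4, so first hash the key.
H(K): sum = 61+120+48+225+67 = 521 → 02 09.
Zero-pad H(K) = 02 09 to 4 bytes: K' = 02 09 00 00.

02090000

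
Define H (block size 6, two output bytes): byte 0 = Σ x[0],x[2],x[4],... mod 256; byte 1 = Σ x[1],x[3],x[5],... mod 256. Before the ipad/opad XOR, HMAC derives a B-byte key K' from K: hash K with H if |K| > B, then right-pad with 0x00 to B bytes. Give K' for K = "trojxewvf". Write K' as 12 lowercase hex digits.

|K| = 9 > B = 6, so first hash the key.
H(K): even-index sum = 568 mod 256 = 56; odd-index sum = 439 mod 256 = 183 → 38 b7.
Zero-pad H(K) = 38 b7 to 6 bytes: K' = 38 b7 00 00 00 00.

38b700000000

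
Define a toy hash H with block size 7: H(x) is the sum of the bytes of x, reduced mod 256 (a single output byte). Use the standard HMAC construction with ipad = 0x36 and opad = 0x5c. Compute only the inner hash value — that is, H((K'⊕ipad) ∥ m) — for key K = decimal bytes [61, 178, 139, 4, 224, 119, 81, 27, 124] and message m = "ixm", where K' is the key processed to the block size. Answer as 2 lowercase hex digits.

1d

Key decimal bytes [61, 178, 139, 4, 224, 119, 81, 27, 124] = 3d b2 8b 04 e0 77 51 1b 7c is 9 bytes > B = 7, so hash it first: H(key) = bd, then zero-pad to 7 bytes: K' = bd 00 00 00 00 00 00.
K' ⊕ ipad = 8b 36 36 36 36 36 36.
Inner input = 8b 36 36 36 36 36 36 ∥ 69 78 6d.
Inner hash: sum = 139+54+54+54+54+54+54+105+120+109 = 797; mod 256 = 29 → 1d.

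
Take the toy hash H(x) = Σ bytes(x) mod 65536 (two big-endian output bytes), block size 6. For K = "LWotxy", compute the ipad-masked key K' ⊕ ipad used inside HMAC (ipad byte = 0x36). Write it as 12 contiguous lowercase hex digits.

7a6159424e4f

Key "LWotxy" = 4c 57 6f 74 78 79 is exactly B = 6 bytes: K' = 4c 57 6f 74 78 79.
XOR each byte with 0x36: 4c⊕36=7a, 57⊕36=61, 6f⊕36=59, 74⊕36=42, 78⊕36=4e, 79⊕36=4f.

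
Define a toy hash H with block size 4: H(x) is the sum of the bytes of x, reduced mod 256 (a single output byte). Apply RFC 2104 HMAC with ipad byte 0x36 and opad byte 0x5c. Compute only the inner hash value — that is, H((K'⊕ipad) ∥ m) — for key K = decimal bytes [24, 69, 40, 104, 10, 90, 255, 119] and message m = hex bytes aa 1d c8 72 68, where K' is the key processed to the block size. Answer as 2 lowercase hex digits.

fc

Key decimal bytes [24, 69, 40, 104, 10, 90, 255, 119] = 18 45 28 68 0a 5a ff 77 is 8 bytes > B = 4, so hash it first: H(key) = c7, then zero-pad to 4 bytes: K' = c7 00 00 00.
K' ⊕ ipad = f1 36 36 36.
Inner input = f1 36 36 36 ∥ aa 1d c8 72 68.
Inner hash: sum = 241+54+54+54+170+29+200+114+104 = 1020; mod 256 = 252 → fc.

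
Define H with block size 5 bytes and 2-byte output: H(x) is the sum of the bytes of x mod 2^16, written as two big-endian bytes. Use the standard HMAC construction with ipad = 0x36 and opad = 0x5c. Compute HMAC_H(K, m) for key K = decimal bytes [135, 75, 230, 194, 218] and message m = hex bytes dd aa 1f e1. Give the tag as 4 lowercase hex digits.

033b

Key decimal bytes [135, 75, 230, 194, 218] = 87 4b e6 c2 da is exactly B = 5 bytes: K' = 87 4b e6 c2 da.
K' ⊕ ipad = b1 7d d0 f4 ec.  K' ⊕ opad = db 17 ba 9e 86.
Inner input = (K'⊕ipad) ∥ m = b1 7d d0 f4 ec ∥ dd aa 1f e1.
Inner hash: sum = 177+125+208+244+236+221+170+31+225 = 1637 → 06 65.
Outer input = (K'⊕opad) ∥ inner = db 17 ba 9e 86 ∥ 06 65.
Outer hash (tag): sum = 219+23+186+158+134+6+101 = 827 → 03 3b.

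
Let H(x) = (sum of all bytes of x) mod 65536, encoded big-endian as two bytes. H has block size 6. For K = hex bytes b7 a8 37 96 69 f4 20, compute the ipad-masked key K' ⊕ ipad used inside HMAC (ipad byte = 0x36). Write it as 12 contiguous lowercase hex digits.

359f36363636

Key hex bytes b7 a8 37 96 69 f4 20 is 7 bytes > B = 6, so hash it first: H(key) = 03 a9, then zero-pad to 6 bytes: K' = 03 a9 00 00 00 00.
XOR each byte with 0x36: 03⊕36=35, a9⊕36=9f, 00⊕36=36, 00⊕36=36, 00⊕36=36, 00⊕36=36.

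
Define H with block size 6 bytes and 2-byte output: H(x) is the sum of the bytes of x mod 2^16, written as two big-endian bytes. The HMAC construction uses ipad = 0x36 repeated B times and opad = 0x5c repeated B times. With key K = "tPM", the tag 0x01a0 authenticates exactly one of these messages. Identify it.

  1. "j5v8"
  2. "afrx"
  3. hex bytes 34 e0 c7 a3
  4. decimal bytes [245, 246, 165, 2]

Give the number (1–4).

Key "tPM" = 74 50 4d is 3 bytes ≤ B = 6; zero-pad to 6 bytes: K' = 74 50 4d 00 00 00.
K' ⊕ ipad = 42 66 7b 36 36 36; K' ⊕ opad = 28 0c 11 5c 5c 5c.
m1: inner = H(42 66 7b 36 36 36 6a 35 76 38) = 03 12; tag = H(28 0c 11 5c 5c 5c 03 12) = 016e
m2: inner = H(42 66 7b 36 36 36 61 66 72 78) = 03 76; tag = H(28 0c 11 5c 5c 5c 03 76) = 01d2
m3: inner = H(42 66 7b 36 36 36 34 e0 c7 a3) = 04 43; tag = H(28 0c 11 5c 5c 5c 04 43) = 01a0 ← matches
m4: inner = H(42 66 7b 36 36 36 f5 f6 a5 02) = 04 57; tag = H(28 0c 11 5c 5c 5c 04 57) = 01b4

3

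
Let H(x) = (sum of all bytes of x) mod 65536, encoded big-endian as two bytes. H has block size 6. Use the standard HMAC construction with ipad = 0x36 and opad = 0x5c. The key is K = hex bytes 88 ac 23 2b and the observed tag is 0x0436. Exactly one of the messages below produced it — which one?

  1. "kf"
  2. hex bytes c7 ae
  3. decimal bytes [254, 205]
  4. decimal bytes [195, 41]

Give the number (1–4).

3

Key hex bytes 88 ac 23 2b is 4 bytes ≤ B = 6; zero-pad to 6 bytes: K' = 88 ac 23 2b 00 00.
K' ⊕ ipad = be 9a 15 1d 36 36; K' ⊕ opad = d4 f0 7f 77 5c 5c.
m1: inner = H(be 9a 15 1d 36 36 6b 66) = 02 c7; tag = H(d4 f0 7f 77 5c 5c 02 c7) = 043b
m2: inner = H(be 9a 15 1d 36 36 c7 ae) = 03 6b; tag = H(d4 f0 7f 77 5c 5c 03 6b) = 03e0
m3: inner = H(be 9a 15 1d 36 36 fe cd) = 03 c1; tag = H(d4 f0 7f 77 5c 5c 03 c1) = 0436 ← matches
m4: inner = H(be 9a 15 1d 36 36 c3 29) = 02 e2; tag = H(d4 f0 7f 77 5c 5c 02 e2) = 0456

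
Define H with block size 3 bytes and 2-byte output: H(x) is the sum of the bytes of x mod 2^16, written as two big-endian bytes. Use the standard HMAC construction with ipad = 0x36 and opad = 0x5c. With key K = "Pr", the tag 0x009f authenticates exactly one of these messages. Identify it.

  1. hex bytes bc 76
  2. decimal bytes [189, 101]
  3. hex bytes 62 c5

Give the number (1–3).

Key "Pr" = 50 72 is 2 bytes ≤ B = 3; zero-pad to 3 bytes: K' = 50 72 00.
K' ⊕ ipad = 66 44 36; K' ⊕ opad = 0c 2e 5c.
m1: inner = H(66 44 36 bc 76) = 02 12; tag = H(0c 2e 5c 02 12) = 00aa
m2: inner = H(66 44 36 bd 65) = 02 02; tag = H(0c 2e 5c 02 02) = 009a
m3: inner = H(66 44 36 62 c5) = 02 07; tag = H(0c 2e 5c 02 07) = 009f ← matches

3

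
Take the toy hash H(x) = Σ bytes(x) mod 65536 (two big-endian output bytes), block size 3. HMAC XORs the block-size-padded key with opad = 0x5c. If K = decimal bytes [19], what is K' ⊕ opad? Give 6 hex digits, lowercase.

Key decimal bytes [19] = 13 is 1 byte ≤ B = 3; zero-pad to 3 bytes: K' = 13 00 00.
XOR each byte with 0x5c: 13⊕5c=4f, 00⊕5c=5c, 00⊕5c=5c.

4f5c5c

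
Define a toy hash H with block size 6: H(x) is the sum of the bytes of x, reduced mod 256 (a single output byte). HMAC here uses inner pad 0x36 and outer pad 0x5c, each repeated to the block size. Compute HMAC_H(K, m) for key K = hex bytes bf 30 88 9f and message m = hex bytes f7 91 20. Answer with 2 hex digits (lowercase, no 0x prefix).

Key hex bytes bf 30 88 9f is 4 bytes ≤ B = 6; zero-pad to 6 bytes: K' = bf 30 88 9f 00 00.
K' ⊕ ipad = 89 06 be a9 36 36.  K' ⊕ opad = e3 6c d4 c3 5c 5c.
Inner input = (K'⊕ipad) ∥ m = 89 06 be a9 36 36 ∥ f7 91 20.
Inner hash: sum = 137+6+190+169+54+54+247+145+32 = 1034; mod 256 = 10 → 0a.
Outer input = (K'⊕opad) ∥ inner = e3 6c d4 c3 5c 5c ∥ 0a.
Outer hash (tag): sum = 227+108+212+195+92+92+10 = 936; mod 256 = 168 → a8.

a8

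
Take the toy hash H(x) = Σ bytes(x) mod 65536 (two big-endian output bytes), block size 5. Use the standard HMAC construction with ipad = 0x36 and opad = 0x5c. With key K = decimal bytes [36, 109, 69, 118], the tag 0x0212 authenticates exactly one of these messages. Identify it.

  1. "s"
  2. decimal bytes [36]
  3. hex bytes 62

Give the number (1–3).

Key decimal bytes [36, 109, 69, 118] = 24 6d 45 76 is 4 bytes ≤ B = 5; zero-pad to 5 bytes: K' = 24 6d 45 76 00.
K' ⊕ ipad = 12 5b 73 40 36; K' ⊕ opad = 78 31 19 2a 5c.
m1: inner = H(12 5b 73 40 36 73) = 01 c9; tag = H(78 31 19 2a 5c 01 c9) = 0212 ← matches
m2: inner = H(12 5b 73 40 36 24) = 01 7a; tag = H(78 31 19 2a 5c 01 7a) = 01c3
m3: inner = H(12 5b 73 40 36 62) = 01 b8; tag = H(78 31 19 2a 5c 01 b8) = 0201

1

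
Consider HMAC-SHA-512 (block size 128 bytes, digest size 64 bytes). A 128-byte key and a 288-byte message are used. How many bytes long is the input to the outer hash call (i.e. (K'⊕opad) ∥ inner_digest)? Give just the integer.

Key is 128 ≤ 128 bytes, zero-padded: |K'| = 128.
Outer input = (K'⊕opad) ∥ H(inner) → 128 + 64 = 192 bytes.

192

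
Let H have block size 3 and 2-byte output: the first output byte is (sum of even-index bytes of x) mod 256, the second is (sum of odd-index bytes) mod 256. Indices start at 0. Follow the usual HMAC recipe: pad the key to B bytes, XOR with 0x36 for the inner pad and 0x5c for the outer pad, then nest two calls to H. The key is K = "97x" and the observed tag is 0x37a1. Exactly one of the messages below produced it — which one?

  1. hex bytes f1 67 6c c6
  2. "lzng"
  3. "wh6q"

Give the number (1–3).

3

Key "97x" = 39 37 78 is exactly B = 3 bytes: K' = 39 37 78.
K' ⊕ ipad = 0f 01 4e; K' ⊕ opad = 65 6b 24.
m1: inner = H(0f 01 4e f1 67 6c c6) = 8a 5e; tag = H(65 6b 24 8a 5e) = e7f5
m2: inner = H(0f 01 4e 6c 7a 6e 67) = 3e db; tag = H(65 6b 24 3e db) = 64a9
m3: inner = H(0f 01 4e 77 68 36 71) = 36 ae; tag = H(65 6b 24 36 ae) = 37a1 ← matches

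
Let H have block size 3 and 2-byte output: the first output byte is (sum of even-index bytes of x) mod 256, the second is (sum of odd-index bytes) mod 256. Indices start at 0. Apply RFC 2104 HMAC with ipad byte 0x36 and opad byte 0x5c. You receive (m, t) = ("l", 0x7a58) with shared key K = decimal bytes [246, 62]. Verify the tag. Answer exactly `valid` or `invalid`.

valid

Key decimal bytes [246, 62] = f6 3e is 2 bytes ≤ B = 3; zero-pad to 3 bytes: K' = f6 3e 00.
K' ⊕ ipad = c0 08 36; K' ⊕ opad = aa 62 5c.
Inner hash: even-index sum = 246 mod 256 = 246; odd-index sum = 116 mod 256 = 116 → f6 74.
Outer hash (recomputed tag): even-index sum = 378 mod 256 = 122; odd-index sum = 344 mod 256 = 88 → 7a 58.
Recomputed tag = 7a58; claimed = 7a58 → match.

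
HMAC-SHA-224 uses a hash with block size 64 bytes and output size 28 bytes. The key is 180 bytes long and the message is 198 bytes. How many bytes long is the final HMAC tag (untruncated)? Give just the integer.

The tag is one SHA-224 digest: 28 bytes.

28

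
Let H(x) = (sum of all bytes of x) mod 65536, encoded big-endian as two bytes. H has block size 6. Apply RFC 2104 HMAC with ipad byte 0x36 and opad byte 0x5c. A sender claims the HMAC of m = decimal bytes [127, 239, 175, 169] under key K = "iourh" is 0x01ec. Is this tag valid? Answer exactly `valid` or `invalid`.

valid

Key "iourh" = 69 6f 75 72 68 is 5 bytes ≤ B = 6; zero-pad to 6 bytes: K' = 69 6f 75 72 68 00.
K' ⊕ ipad = 5f 59 43 44 5e 36; K' ⊕ opad = 35 33 29 2e 34 5c.
Inner hash: sum = 95+89+67+68+94+54+127+239+175+169 = 1177 → 04 99.
Outer hash (recomputed tag): sum = 53+51+41+46+52+92+4+153 = 492 → 01 ec.
Recomputed tag = 01ec; claimed = 01ec → match.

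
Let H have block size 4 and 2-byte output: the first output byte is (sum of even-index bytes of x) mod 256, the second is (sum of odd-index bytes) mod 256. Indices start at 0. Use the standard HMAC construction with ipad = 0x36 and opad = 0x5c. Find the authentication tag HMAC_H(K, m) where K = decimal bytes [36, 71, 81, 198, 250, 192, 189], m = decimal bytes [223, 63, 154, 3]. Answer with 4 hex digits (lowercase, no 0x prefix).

Key decimal bytes [36, 71, 81, 198, 250, 192, 189] = 24 47 51 c6 fa c0 bd is 7 bytes > B = 4, so hash it first: H(key) = 2c cd, then zero-pad to 4 bytes: K' = 2c cd 00 00.
K' ⊕ ipad = 1a fb 36 36.  K' ⊕ opad = 70 91 5c 5c.
Inner input = (K'⊕ipad) ∥ m = 1a fb 36 36 ∥ df 3f 9a 03.
Inner hash: even-index sum = 457 mod 256 = 201; odd-index sum = 371 mod 256 = 115 → c9 73.
Outer input = (K'⊕opad) ∥ inner = 70 91 5c 5c ∥ c9 73.
Outer hash (tag): even-index sum = 405 mod 256 = 149; odd-index sum = 352 mod 256 = 96 → 95 60.

9560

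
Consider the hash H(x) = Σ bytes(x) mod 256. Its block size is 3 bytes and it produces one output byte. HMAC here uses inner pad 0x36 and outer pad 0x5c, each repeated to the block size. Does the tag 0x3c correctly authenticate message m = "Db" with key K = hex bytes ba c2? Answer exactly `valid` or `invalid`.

Key hex bytes ba c2 is 2 bytes ≤ B = 3; zero-pad to 3 bytes: K' = ba c2 00.
K' ⊕ ipad = 8c f4 36; K' ⊕ opad = e6 9e 5c.
Inner hash: sum = 140+244+54+68+98 = 604; mod 256 = 92 → 5c.
Outer hash (recomputed tag): sum = 230+158+92+92 = 572; mod 256 = 60 → 3c.
Recomputed tag = 3c; claimed = 3c → match.

valid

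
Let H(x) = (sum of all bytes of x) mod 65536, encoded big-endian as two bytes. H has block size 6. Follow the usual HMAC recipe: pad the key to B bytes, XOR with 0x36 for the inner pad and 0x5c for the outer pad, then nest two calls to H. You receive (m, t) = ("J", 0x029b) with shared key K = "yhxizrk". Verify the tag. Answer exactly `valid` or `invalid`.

valid

Key "yhxizrk" = 79 68 78 69 7a 72 6b is 7 bytes > B = 6, so hash it first: H(key) = 03 19, then zero-pad to 6 bytes: K' = 03 19 00 00 00 00.
K' ⊕ ipad = 35 2f 36 36 36 36; K' ⊕ opad = 5f 45 5c 5c 5c 5c.
Inner hash: sum = 53+47+54+54+54+54+74 = 390 → 01 86.
Outer hash (recomputed tag): sum = 95+69+92+92+92+92+1+134 = 667 → 02 9b.
Recomputed tag = 029b; claimed = 029b → match.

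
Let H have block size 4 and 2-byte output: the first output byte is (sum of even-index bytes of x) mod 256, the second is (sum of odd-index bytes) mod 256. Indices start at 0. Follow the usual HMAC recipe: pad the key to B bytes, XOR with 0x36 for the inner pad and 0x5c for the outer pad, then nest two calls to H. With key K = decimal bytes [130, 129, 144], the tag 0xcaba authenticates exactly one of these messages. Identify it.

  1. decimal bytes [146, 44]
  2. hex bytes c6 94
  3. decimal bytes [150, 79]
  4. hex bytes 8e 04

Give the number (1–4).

2

Key decimal bytes [130, 129, 144] = 82 81 90 is 3 bytes ≤ B = 4; zero-pad to 4 bytes: K' = 82 81 90 00.
K' ⊕ ipad = b4 b7 a6 36; K' ⊕ opad = de dd cc 5c.
m1: inner = H(b4 b7 a6 36 92 2c) = ec 19; tag = H(de dd cc 5c ec 19) = 9652
m2: inner = H(b4 b7 a6 36 c6 94) = 20 81; tag = H(de dd cc 5c 20 81) = caba ← matches
m3: inner = H(b4 b7 a6 36 96 4f) = f0 3c; tag = H(de dd cc 5c f0 3c) = 9a75
m4: inner = H(b4 b7 a6 36 8e 04) = e8 f1; tag = H(de dd cc 5c e8 f1) = 922a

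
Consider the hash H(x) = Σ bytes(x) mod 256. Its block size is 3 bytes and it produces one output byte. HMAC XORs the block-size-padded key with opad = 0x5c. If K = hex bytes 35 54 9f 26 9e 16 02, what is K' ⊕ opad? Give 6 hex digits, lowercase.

Key hex bytes 35 54 9f 26 9e 16 02 is 7 bytes > B = 3, so hash it first: H(key) = 04, then zero-pad to 3 bytes: K' = 04 00 00.
XOR each byte with 0x5c: 04⊕5c=58, 00⊕5c=5c, 00⊕5c=5c.

585c5c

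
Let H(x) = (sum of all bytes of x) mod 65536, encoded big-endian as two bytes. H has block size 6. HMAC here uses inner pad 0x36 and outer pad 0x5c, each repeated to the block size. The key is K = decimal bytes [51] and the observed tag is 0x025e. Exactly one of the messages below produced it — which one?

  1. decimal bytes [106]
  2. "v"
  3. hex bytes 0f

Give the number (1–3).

Key decimal bytes [51] = 33 is 1 byte ≤ B = 6; zero-pad to 6 bytes: K' = 33 00 00 00 00 00.
K' ⊕ ipad = 05 36 36 36 36 36; K' ⊕ opad = 6f 5c 5c 5c 5c 5c.
m1: inner = H(05 36 36 36 36 36 6a) = 01 7d; tag = H(6f 5c 5c 5c 5c 5c 01 7d) = 02b9
m2: inner = H(05 36 36 36 36 36 76) = 01 89; tag = H(6f 5c 5c 5c 5c 5c 01 89) = 02c5
m3: inner = H(05 36 36 36 36 36 0f) = 01 22; tag = H(6f 5c 5c 5c 5c 5c 01 22) = 025e ← matches

3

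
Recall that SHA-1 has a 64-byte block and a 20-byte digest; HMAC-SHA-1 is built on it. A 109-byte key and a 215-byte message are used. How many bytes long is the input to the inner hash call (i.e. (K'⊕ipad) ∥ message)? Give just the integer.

279

Key is 109 > 64 bytes, so it is hashed to 20 bytes then zero-padded to 64: |K'| = 64.
Inner input = (K'⊕ipad) ∥ m → 64 + 215 = 279 bytes.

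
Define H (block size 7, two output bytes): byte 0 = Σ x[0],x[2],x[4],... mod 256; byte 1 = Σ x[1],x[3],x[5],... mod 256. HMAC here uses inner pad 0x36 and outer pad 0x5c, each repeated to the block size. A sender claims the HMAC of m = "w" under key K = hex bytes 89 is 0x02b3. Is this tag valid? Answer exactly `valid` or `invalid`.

Key hex bytes 89 is 1 byte ≤ B = 7; zero-pad to 7 bytes: K' = 89 00 00 00 00 00 00.
K' ⊕ ipad = bf 36 36 36 36 36 36; K' ⊕ opad = d5 5c 5c 5c 5c 5c 5c.
Inner hash: even-index sum = 353 mod 256 = 97; odd-index sum = 281 mod 256 = 25 → 61 19.
Outer hash (recomputed tag): even-index sum = 514 mod 256 = 2; odd-index sum = 373 mod 256 = 117 → 02 75.
Recomputed tag = 0275; claimed = 02b3 → mismatch.

invalid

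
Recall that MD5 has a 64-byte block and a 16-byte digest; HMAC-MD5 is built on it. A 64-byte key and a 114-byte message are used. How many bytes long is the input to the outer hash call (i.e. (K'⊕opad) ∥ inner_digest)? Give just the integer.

Key is 64 ≤ 64 bytes, zero-padded: |K'| = 64.
Outer input = (K'⊕opad) ∥ H(inner) → 64 + 16 = 80 bytes.

80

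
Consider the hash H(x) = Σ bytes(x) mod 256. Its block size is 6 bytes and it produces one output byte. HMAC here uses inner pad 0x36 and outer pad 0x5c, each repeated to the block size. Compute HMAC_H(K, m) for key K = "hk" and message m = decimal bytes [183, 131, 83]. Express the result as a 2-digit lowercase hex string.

Key "hk" = 68 6b is 2 bytes ≤ B = 6; zero-pad to 6 bytes: K' = 68 6b 00 00 00 00.
K' ⊕ ipad = 5e 5d 36 36 36 36.  K' ⊕ opad = 34 37 5c 5c 5c 5c.
Inner input = (K'⊕ipad) ∥ m = 5e 5d 36 36 36 36 ∥ b7 83 53.
Inner hash: sum = 94+93+54+54+54+54+183+131+83 = 800; mod 256 = 32 → 20.
Outer input = (K'⊕opad) ∥ inner = 34 37 5c 5c 5c 5c ∥ 20.
Outer hash (tag): sum = 52+55+92+92+92+92+32 = 507; mod 256 = 251 → fb.

fb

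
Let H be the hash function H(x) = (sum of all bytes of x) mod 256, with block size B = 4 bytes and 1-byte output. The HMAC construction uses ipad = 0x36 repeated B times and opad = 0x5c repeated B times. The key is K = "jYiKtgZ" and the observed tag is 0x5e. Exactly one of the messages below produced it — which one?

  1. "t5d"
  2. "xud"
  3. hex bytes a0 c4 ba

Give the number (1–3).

Key "jYiKtgZ" = 6a 59 69 4b 74 67 5a is 7 bytes > B = 4, so hash it first: H(key) = ac, then zero-pad to 4 bytes: K' = ac 00 00 00.
K' ⊕ ipad = 9a 36 36 36; K' ⊕ opad = f0 5c 5c 5c.
m1: inner = H(9a 36 36 36 74 35 64) = 49; tag = H(f0 5c 5c 5c 49) = 4d
m2: inner = H(9a 36 36 36 78 75 64) = 8d; tag = H(f0 5c 5c 5c 8d) = 91
m3: inner = H(9a 36 36 36 a0 c4 ba) = 5a; tag = H(f0 5c 5c 5c 5a) = 5e ← matches

3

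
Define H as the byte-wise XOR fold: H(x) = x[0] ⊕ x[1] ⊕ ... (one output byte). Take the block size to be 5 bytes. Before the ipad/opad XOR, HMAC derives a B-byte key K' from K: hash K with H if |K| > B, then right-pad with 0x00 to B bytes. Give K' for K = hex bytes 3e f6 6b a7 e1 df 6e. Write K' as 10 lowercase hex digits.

5400000000

|K| = 7 > B = 5, so first hash the key.
H(K): XOR 3e⊕f6⊕6b⊕a7⊕e1⊕df⊕6e = 54.
Zero-pad H(K) = 54 to 5 bytes: K' = 54 00 00 00 00.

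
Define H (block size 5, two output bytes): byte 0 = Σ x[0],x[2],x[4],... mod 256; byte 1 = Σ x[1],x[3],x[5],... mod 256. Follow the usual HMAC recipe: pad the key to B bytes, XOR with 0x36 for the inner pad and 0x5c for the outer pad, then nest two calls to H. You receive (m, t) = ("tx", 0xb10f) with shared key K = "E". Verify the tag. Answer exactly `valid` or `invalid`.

valid

Key "E" = 45 is 1 byte ≤ B = 5; zero-pad to 5 bytes: K' = 45 00 00 00 00.
K' ⊕ ipad = 73 36 36 36 36; K' ⊕ opad = 19 5c 5c 5c 5c.
Inner hash: even-index sum = 343 mod 256 = 87; odd-index sum = 224 mod 256 = 224 → 57 e0.
Outer hash (recomputed tag): even-index sum = 433 mod 256 = 177; odd-index sum = 271 mod 256 = 15 → b1 0f.
Recomputed tag = b10f; claimed = b10f → match.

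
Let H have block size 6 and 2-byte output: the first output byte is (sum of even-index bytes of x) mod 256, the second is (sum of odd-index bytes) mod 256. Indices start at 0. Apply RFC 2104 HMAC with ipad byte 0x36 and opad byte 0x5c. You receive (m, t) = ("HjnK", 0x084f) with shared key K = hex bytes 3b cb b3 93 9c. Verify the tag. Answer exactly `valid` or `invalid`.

valid

Key hex bytes 3b cb b3 93 9c is 5 bytes ≤ B = 6; zero-pad to 6 bytes: K' = 3b cb b3 93 9c 00.
K' ⊕ ipad = 0d fd 85 a5 aa 36; K' ⊕ opad = 67 97 ef cf c0 5c.
Inner hash: even-index sum = 498 mod 256 = 242; odd-index sum = 653 mod 256 = 141 → f2 8d.
Outer hash (recomputed tag): even-index sum = 776 mod 256 = 8; odd-index sum = 591 mod 256 = 79 → 08 4f.
Recomputed tag = 084f; claimed = 084f → match.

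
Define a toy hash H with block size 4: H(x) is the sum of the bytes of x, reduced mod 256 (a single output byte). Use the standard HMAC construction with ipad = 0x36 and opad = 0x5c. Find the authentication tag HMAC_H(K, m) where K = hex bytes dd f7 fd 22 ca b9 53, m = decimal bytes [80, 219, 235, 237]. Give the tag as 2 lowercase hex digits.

4d

Key hex bytes dd f7 fd 22 ca b9 53 is 7 bytes > B = 4, so hash it first: H(key) = c9, then zero-pad to 4 bytes: K' = c9 00 00 00.
K' ⊕ ipad = ff 36 36 36.  K' ⊕ opad = 95 5c 5c 5c.
Inner input = (K'⊕ipad) ∥ m = ff 36 36 36 ∥ 50 db eb ed.
Inner hash: sum = 255+54+54+54+80+219+235+237 = 1188; mod 256 = 164 → a4.
Outer input = (K'⊕opad) ∥ inner = 95 5c 5c 5c ∥ a4.
Outer hash (tag): sum = 149+92+92+92+164 = 589; mod 256 = 77 → 4d.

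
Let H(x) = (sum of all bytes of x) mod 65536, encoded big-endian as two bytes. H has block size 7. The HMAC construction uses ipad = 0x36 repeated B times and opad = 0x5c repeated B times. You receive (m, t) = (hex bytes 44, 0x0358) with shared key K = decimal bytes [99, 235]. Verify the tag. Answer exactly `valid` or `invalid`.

Key decimal bytes [99, 235] = 63 eb is 2 bytes ≤ B = 7; zero-pad to 7 bytes: K' = 63 eb 00 00 00 00 00.
K' ⊕ ipad = 55 dd 36 36 36 36 36; K' ⊕ opad = 3f b7 5c 5c 5c 5c 5c.
Inner hash: sum = 85+221+54+54+54+54+54+68 = 644 → 02 84.
Outer hash (recomputed tag): sum = 63+183+92+92+92+92+92+2+132 = 840 → 03 48.
Recomputed tag = 0348; claimed = 0358 → mismatch.

invalid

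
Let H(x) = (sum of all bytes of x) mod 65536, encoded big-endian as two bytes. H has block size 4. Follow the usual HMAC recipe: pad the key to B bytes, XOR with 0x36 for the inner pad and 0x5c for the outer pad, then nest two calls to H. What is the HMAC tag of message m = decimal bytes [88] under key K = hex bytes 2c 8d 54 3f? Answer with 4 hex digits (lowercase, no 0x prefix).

0245

Key hex bytes 2c 8d 54 3f is exactly B = 4 bytes: K' = 2c 8d 54 3f.
K' ⊕ ipad = 1a bb 62 09.  K' ⊕ opad = 70 d1 08 63.
Inner input = (K'⊕ipad) ∥ m = 1a bb 62 09 ∥ 58.
Inner hash: sum = 26+187+98+9+88 = 408 → 01 98.
Outer input = (K'⊕opad) ∥ inner = 70 d1 08 63 ∥ 01 98.
Outer hash (tag): sum = 112+209+8+99+1+152 = 581 → 02 45.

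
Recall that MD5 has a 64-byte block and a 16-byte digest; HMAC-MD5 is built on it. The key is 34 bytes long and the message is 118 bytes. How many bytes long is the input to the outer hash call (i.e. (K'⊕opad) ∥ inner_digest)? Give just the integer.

80

Key is 34 ≤ 64 bytes, zero-padded: |K'| = 64.
Outer input = (K'⊕opad) ∥ H(inner) → 64 + 16 = 80 bytes.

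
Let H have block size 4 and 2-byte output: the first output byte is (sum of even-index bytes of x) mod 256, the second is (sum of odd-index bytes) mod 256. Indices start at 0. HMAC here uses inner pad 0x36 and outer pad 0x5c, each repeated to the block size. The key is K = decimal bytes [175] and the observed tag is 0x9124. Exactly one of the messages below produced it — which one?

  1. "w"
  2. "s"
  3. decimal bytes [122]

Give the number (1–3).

Key decimal bytes [175] = af is 1 byte ≤ B = 4; zero-pad to 4 bytes: K' = af 00 00 00.
K' ⊕ ipad = 99 36 36 36; K' ⊕ opad = f3 5c 5c 5c.
m1: inner = H(99 36 36 36 77) = 46 6c; tag = H(f3 5c 5c 5c 46 6c) = 9524
m2: inner = H(99 36 36 36 73) = 42 6c; tag = H(f3 5c 5c 5c 42 6c) = 9124 ← matches
m3: inner = H(99 36 36 36 7a) = 49 6c; tag = H(f3 5c 5c 5c 49 6c) = 9824

2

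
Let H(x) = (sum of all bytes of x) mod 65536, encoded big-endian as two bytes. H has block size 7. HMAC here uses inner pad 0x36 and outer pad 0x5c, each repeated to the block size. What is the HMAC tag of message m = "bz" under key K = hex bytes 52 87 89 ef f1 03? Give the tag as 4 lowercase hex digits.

0498

Key hex bytes 52 87 89 ef f1 03 is 6 bytes ≤ B = 7; zero-pad to 7 bytes: K' = 52 87 89 ef f1 03 00.
K' ⊕ ipad = 64 b1 bf d9 c7 35 36.  K' ⊕ opad = 0e db d5 b3 ad 5f 5c.
Inner input = (K'⊕ipad) ∥ m = 64 b1 bf d9 c7 35 36 ∥ 62 7a.
Inner hash: sum = 100+177+191+217+199+53+54+98+122 = 1211 → 04 bb.
Outer input = (K'⊕opad) ∥ inner = 0e db d5 b3 ad 5f 5c ∥ 04 bb.
Outer hash (tag): sum = 14+219+213+179+173+95+92+4+187 = 1176 → 04 98.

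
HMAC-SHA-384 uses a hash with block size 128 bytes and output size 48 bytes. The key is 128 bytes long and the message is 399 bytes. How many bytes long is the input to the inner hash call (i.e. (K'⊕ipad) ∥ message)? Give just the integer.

527

Key is 128 ≤ 128 bytes, zero-padded: |K'| = 128.
Inner input = (K'⊕ipad) ∥ m → 128 + 399 = 527 bytes.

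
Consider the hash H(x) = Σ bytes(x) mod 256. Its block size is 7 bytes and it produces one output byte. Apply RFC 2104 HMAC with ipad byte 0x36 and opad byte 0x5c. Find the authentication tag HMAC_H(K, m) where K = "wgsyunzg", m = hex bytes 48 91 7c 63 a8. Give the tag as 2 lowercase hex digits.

56

Key "wgsyunzg" = 77 67 73 79 75 6e 7a 67 is 8 bytes > B = 7, so hash it first: H(key) = 8e, then zero-pad to 7 bytes: K' = 8e 00 00 00 00 00 00.
K' ⊕ ipad = b8 36 36 36 36 36 36.  K' ⊕ opad = d2 5c 5c 5c 5c 5c 5c.
Inner input = (K'⊕ipad) ∥ m = b8 36 36 36 36 36 36 ∥ 48 91 7c 63 a8.
Inner hash: sum = 184+54+54+54+54+54+54+72+145+124+99+168 = 1116; mod 256 = 92 → 5c.
Outer input = (K'⊕opad) ∥ inner = d2 5c 5c 5c 5c 5c 5c ∥ 5c.
Outer hash (tag): sum = 210+92+92+92+92+92+92+92 = 854; mod 256 = 86 → 56.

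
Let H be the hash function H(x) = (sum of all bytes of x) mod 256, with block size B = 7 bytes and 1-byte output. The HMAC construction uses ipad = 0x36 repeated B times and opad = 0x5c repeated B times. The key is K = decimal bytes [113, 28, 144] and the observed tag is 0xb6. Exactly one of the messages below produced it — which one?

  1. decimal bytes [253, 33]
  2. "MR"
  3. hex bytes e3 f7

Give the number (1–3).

Key decimal bytes [113, 28, 144] = 71 1c 90 is 3 bytes ≤ B = 7; zero-pad to 7 bytes: K' = 71 1c 90 00 00 00 00.
K' ⊕ ipad = 47 2a a6 36 36 36 36; K' ⊕ opad = 2d 40 cc 5c 5c 5c 5c.
m1: inner = H(47 2a a6 36 36 36 36 fd 21) = 0d; tag = H(2d 40 cc 5c 5c 5c 5c 0d) = b6 ← matches
m2: inner = H(47 2a a6 36 36 36 36 4d 52) = 8e; tag = H(2d 40 cc 5c 5c 5c 5c 8e) = 37
m3: inner = H(47 2a a6 36 36 36 36 e3 f7) = c9; tag = H(2d 40 cc 5c 5c 5c 5c c9) = 72

1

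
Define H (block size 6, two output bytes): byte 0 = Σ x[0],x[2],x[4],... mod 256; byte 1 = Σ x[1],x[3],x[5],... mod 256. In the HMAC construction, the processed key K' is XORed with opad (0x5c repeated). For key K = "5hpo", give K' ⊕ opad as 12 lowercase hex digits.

69342c335c5c

Key "5hpo" = 35 68 70 6f is 4 bytes ≤ B = 6; zero-pad to 6 bytes: K' = 35 68 70 6f 00 00.
XOR each byte with 0x5c: 35⊕5c=69, 68⊕5c=34, 70⊕5c=2c, 6f⊕5c=33, 00⊕5c=5c, 00⊕5c=5c.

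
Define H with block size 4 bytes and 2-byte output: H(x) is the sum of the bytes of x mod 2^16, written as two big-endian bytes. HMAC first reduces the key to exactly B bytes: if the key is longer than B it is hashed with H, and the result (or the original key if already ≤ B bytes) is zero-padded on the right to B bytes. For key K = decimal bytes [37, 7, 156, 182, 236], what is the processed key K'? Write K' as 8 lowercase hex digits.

|K| = 5 > B = 4, so first hash the key.
H(K): sum = 37+7+156+182+236 = 618 → 02 6a.
Zero-pad H(K) = 02 6a to 4 bytes: K' = 02 6a 00 00.

026a0000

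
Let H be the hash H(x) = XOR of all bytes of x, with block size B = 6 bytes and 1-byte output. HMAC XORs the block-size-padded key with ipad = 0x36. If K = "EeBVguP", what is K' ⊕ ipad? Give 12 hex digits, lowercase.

Key "EeBVguP" = 45 65 42 56 67 75 50 is 7 bytes > B = 6, so hash it first: H(key) = 76, then zero-pad to 6 bytes: K' = 76 00 00 00 00 00.
XOR each byte with 0x36: 76⊕36=40, 00⊕36=36, 00⊕36=36, 00⊕36=36, 00⊕36=36, 00⊕36=36.

403636363636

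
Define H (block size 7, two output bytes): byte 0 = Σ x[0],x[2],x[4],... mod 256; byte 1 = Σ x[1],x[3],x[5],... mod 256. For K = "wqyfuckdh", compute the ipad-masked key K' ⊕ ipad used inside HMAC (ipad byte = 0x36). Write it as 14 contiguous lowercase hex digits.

0ea83636363636

Key "wqyfuckdh" = 77 71 79 66 75 63 6b 64 68 is 9 bytes > B = 7, so hash it first: H(key) = 38 9e, then zero-pad to 7 bytes: K' = 38 9e 00 00 00 00 00.
XOR each byte with 0x36: 38⊕36=0e, 9e⊕36=a8, 00⊕36=36, 00⊕36=36, 00⊕36=36, 00⊕36=36, 00⊕36=36.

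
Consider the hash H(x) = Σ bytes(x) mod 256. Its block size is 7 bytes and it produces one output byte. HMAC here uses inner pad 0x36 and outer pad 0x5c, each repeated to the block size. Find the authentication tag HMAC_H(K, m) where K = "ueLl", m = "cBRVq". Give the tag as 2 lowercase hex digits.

Key "ueLl" = 75 65 4c 6c is 4 bytes ≤ B = 7; zero-pad to 7 bytes: K' = 75 65 4c 6c 00 00 00.
K' ⊕ ipad = 43 53 7a 5a 36 36 36.  K' ⊕ opad = 29 39 10 30 5c 5c 5c.
Inner input = (K'⊕ipad) ∥ m = 43 53 7a 5a 36 36 36 ∥ 63 42 52 56 71.
Inner hash: sum = 67+83+122+90+54+54+54+99+66+82+86+113 = 970; mod 256 = 202 → ca.
Outer input = (K'⊕opad) ∥ inner = 29 39 10 30 5c 5c 5c ∥ ca.
Outer hash (tag): sum = 41+57+16+48+92+92+92+202 = 640; mod 256 = 128 → 80.

80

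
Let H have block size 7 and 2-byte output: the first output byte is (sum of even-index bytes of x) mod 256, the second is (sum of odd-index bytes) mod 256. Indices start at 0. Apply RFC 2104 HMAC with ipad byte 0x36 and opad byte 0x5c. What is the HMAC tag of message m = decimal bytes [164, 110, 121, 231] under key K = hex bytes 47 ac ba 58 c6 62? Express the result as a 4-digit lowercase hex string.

70aa

Key hex bytes 47 ac ba 58 c6 62 is 6 bytes ≤ B = 7; zero-pad to 7 bytes: K' = 47 ac ba 58 c6 62 00.
K' ⊕ ipad = 71 9a 8c 6e f0 54 36.  K' ⊕ opad = 1b f0 e6 04 9a 3e 5c.
Inner input = (K'⊕ipad) ∥ m = 71 9a 8c 6e f0 54 36 ∥ a4 6e 79 e7.
Inner hash: even-index sum = 888 mod 256 = 120; odd-index sum = 633 mod 256 = 121 → 78 79.
Outer input = (K'⊕opad) ∥ inner = 1b f0 e6 04 9a 3e 5c ∥ 78 79.
Outer hash (tag): even-index sum = 624 mod 256 = 112; odd-index sum = 426 mod 256 = 170 → 70 aa.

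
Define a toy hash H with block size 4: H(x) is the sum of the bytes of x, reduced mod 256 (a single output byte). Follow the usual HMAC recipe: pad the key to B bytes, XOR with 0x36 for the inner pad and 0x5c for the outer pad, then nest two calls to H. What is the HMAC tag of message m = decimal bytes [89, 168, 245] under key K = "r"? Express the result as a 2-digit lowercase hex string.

1e

Key "r" = 72 is 1 byte ≤ B = 4; zero-pad to 4 bytes: K' = 72 00 00 00.
K' ⊕ ipad = 44 36 36 36.  K' ⊕ opad = 2e 5c 5c 5c.
Inner input = (K'⊕ipad) ∥ m = 44 36 36 36 ∥ 59 a8 f5.
Inner hash: sum = 68+54+54+54+89+168+245 = 732; mod 256 = 220 → dc.
Outer input = (K'⊕opad) ∥ inner = 2e 5c 5c 5c ∥ dc.
Outer hash (tag): sum = 46+92+92+92+220 = 542; mod 256 = 30 → 1e.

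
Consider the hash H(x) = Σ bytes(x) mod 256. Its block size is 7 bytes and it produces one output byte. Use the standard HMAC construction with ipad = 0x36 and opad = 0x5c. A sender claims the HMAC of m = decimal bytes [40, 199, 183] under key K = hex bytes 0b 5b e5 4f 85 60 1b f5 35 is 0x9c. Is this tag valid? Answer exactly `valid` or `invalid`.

valid

Key hex bytes 0b 5b e5 4f 85 60 1b f5 35 is 9 bytes > B = 7, so hash it first: H(key) = c4, then zero-pad to 7 bytes: K' = c4 00 00 00 00 00 00.
K' ⊕ ipad = f2 36 36 36 36 36 36; K' ⊕ opad = 98 5c 5c 5c 5c 5c 5c.
Inner hash: sum = 242+54+54+54+54+54+54+40+199+183 = 988; mod 256 = 220 → dc.
Outer hash (recomputed tag): sum = 152+92+92+92+92+92+92+220 = 924; mod 256 = 156 → 9c.
Recomputed tag = 9c; claimed = 9c → match.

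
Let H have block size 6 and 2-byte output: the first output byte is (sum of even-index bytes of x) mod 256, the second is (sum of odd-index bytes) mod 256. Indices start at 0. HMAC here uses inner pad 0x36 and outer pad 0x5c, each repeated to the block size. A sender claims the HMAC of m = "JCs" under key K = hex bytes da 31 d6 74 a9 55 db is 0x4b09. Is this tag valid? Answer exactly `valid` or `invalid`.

invalid

Key hex bytes da 31 d6 74 a9 55 db is 7 bytes > B = 6, so hash it first: H(key) = 34 fa, then zero-pad to 6 bytes: K' = 34 fa 00 00 00 00.
K' ⊕ ipad = 02 cc 36 36 36 36; K' ⊕ opad = 68 a6 5c 5c 5c 5c.
Inner hash: even-index sum = 299 mod 256 = 43; odd-index sum = 379 mod 256 = 123 → 2b 7b.
Outer hash (recomputed tag): even-index sum = 331 mod 256 = 75; odd-index sum = 473 mod 256 = 217 → 4b d9.
Recomputed tag = 4bd9; claimed = 4b09 → mismatch.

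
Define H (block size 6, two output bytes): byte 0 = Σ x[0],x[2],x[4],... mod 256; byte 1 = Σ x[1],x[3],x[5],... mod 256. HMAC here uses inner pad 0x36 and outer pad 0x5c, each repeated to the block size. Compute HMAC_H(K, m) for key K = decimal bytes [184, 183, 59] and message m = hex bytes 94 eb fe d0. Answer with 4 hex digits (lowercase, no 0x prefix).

0a4b

Key decimal bytes [184, 183, 59] = b8 b7 3b is 3 bytes ≤ B = 6; zero-pad to 6 bytes: K' = b8 b7 3b 00 00 00.
K' ⊕ ipad = 8e 81 0d 36 36 36.  K' ⊕ opad = e4 eb 67 5c 5c 5c.
Inner input = (K'⊕ipad) ∥ m = 8e 81 0d 36 36 36 ∥ 94 eb fe d0.
Inner hash: even-index sum = 611 mod 256 = 99; odd-index sum = 680 mod 256 = 168 → 63 a8.
Outer input = (K'⊕opad) ∥ inner = e4 eb 67 5c 5c 5c ∥ 63 a8.
Outer hash (tag): even-index sum = 522 mod 256 = 10; odd-index sum = 587 mod 256 = 75 → 0a 4b.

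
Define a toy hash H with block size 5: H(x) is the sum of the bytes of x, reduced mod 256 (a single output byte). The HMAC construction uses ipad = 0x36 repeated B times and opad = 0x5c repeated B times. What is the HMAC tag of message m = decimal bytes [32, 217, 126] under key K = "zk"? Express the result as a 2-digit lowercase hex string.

Key "zk" = 7a 6b is 2 bytes ≤ B = 5; zero-pad to 5 bytes: K' = 7a 6b 00 00 00.
K' ⊕ ipad = 4c 5d 36 36 36.  K' ⊕ opad = 26 37 5c 5c 5c.
Inner input = (K'⊕ipad) ∥ m = 4c 5d 36 36 36 ∥ 20 d9 7e.
Inner hash: sum = 76+93+54+54+54+32+217+126 = 706; mod 256 = 194 → c2.
Outer input = (K'⊕opad) ∥ inner = 26 37 5c 5c 5c ∥ c2.
Outer hash (tag): sum = 38+55+92+92+92+194 = 563; mod 256 = 51 → 33.

33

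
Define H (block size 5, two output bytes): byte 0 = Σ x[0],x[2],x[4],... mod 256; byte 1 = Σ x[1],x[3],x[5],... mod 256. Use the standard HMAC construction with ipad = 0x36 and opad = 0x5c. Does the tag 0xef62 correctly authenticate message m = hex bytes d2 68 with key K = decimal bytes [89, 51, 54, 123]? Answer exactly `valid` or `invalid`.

invalid

Key decimal bytes [89, 51, 54, 123] = 59 33 36 7b is 4 bytes ≤ B = 5; zero-pad to 5 bytes: K' = 59 33 36 7b 00.
K' ⊕ ipad = 6f 05 00 4d 36; K' ⊕ opad = 05 6f 6a 27 5c.
Inner hash: even-index sum = 269 mod 256 = 13; odd-index sum = 292 mod 256 = 36 → 0d 24.
Outer hash (recomputed tag): even-index sum = 239 mod 256 = 239; odd-index sum = 163 mod 256 = 163 → ef a3.
Recomputed tag = efa3; claimed = ef62 → mismatch.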